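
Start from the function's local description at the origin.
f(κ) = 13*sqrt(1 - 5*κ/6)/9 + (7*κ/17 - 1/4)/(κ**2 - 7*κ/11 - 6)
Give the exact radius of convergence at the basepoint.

The radius of convergence is 6/5.

Denominator factor (κ**2 - 7*κ/11 - 6): discriminant 2953/121, real irrational roots 7/22 + (1/22)*sqrt(2953) and 7/22 - (1/22)*sqrt(2953); poles of order 1, moduli 7/22 + (1/22)*sqrt(2953) and -7/22 + (1/22)*sqrt(2953).
Branch term (13/9)*sqrt(1 - κ/(6/5)): its argument vanishes at κ = 6/5, a square-root branch point, modulus 6/5.
The radius of convergence is the smallest modulus among the singular points: 6/5.


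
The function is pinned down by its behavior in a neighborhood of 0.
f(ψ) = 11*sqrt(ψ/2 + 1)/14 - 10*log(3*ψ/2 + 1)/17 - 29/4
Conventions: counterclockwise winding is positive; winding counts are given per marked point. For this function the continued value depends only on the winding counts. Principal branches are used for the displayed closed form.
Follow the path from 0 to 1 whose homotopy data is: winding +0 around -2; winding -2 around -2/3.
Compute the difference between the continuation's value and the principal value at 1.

The rational part is single-valued and drops out of the difference; each branch term changes only by its own monodromy.
(-10/17)*log(1 - ψ/(-2/3)): each positive loop around -2/3 adds 2*pi*i to the log, so winding -2 contributes (-10/17)*(-2)*2*pi*i = (40/17)*pi*i.
(11/14)*sqrt(1 - ψ/(-2)): winding +0 is even, the square root returns to the same sheet, contribution 0.
Summing the contributions at ψ = 1 gives (40/17)*pi*i.

Continued minus principal equals (40/17)*pi*i.


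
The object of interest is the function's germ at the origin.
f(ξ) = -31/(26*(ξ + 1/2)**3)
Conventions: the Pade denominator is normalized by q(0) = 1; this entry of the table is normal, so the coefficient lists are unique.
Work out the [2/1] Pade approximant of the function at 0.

Taylor coefficients needed (expand at 0): a_0 = -124/13, a_1 = 744/13, a_2 = -2976/13, a_3 = 9920/13.
Write the denominator as Q(ξ) = 1 + q1*ξ. Requiring Q*f - P = O(ξ^4) with deg P <= 2 kills the coefficients of ξ^3..ξ^3 in Q*f:
  ξ^3: a_3 + q1*a_2 = 0, i.e. 9920/13 + (-2976/13)*q1 = 0.
Solving this linear system: q1 = 10/3.
The numerator is Q*f truncated at degree 2: P0 = a_0 = -124/13; P1 = a_1 + q1*a_0 = 992/39; P2 = a_2 + q1*a_1 = -496/13.

The Pade approximant has numerator coefficients [-124/13, 992/39, -496/13]; denominator coefficients [1, 10/3].


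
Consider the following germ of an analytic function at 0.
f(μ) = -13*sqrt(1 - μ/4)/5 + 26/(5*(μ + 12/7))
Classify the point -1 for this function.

The point is a regular point.

Denominator factors: μ + 12/7 = 5/7 at μ = -1 — none vanishes.
Branch term sqrt(1 - μ/(4)): argument at -1 is 5/4, nonzero, so -1 is not its branch point (a point on a principal cut is still regular for the continued germ).
So the germ continues analytically to -1.


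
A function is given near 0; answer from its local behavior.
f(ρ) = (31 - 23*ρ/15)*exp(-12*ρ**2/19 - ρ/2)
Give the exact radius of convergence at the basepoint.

The factor exp(-12*ρ**2/19 - ρ/2) is entire and contributes no finite singular point.
The polynomial part has no poles.
No finite singular points: the Taylor series at 0 converges everywhere.

The radius of convergence is infinite.


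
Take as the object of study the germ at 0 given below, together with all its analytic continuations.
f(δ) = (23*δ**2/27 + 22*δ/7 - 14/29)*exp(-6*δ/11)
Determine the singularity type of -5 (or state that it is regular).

There is no denominator, hence no pole anywhere.
The factor exp(-6*δ/11) is entire.
So the germ continues analytically to -5.

The point is a regular point.


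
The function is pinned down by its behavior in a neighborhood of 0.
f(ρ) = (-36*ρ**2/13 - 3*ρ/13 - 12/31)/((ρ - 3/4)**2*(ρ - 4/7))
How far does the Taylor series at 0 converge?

The radius of convergence is 4/7.

Denominator factor (ρ - 4/7): pole of order 1 at 4/7, modulus 4/7.
Denominator factor (ρ - 3/4)^2: pole of order 2 at 3/4, modulus 3/4.
The radius of convergence is the smallest modulus among the singular points: 4/7.


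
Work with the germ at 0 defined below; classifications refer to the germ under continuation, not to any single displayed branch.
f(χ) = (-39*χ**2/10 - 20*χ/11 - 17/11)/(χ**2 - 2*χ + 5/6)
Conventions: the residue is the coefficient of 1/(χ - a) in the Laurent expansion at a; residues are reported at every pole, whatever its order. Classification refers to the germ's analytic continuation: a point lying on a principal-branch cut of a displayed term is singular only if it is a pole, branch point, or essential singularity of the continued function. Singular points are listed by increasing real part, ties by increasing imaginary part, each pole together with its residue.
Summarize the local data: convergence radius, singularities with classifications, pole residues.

Denominator factor (χ**2 - 2*χ + 5/6): discriminant 2/3, real irrational roots 1 + (1/6)*sqrt(6) and 1 - (1/6)*sqrt(6); poles of order 1, moduli 1 + (1/6)*sqrt(6) and 1 - (1/6)*sqrt(6).
The radius of convergence is the smallest modulus among the singular points: 1 - (1/6)*sqrt(6).
The factor χ**2 - 2*χ + 5/6 splits as (χ - a)(χ - a') with a = 1 - (1/6)*sqrt(6), a' = 1 + (1/6)*sqrt(6). At the order-1 pole a set g(χ) = (χ - a)*f(χ) = [-39*χ**2/10 - 20*χ/11 - 17/11] / (χ - a').
Simple pole: residue = g(a) at a = 1 - (1/6)*sqrt(6), which is -529/110 + (1741/440)*sqrt(6).
The factor χ**2 - 2*χ + 5/6 splits as (χ - a)(χ - a') with a = 1 + (1/6)*sqrt(6), a' = 1 - (1/6)*sqrt(6). At the order-1 pole a set g(χ) = (χ - a)*f(χ) = [-39*χ**2/10 - 20*χ/11 - 17/11] / (χ - a').
Simple pole: residue = g(a) at a = 1 + (1/6)*sqrt(6), which is -529/110 - (1741/440)*sqrt(6).
List the singular points by increasing real part (a conjugate pair: the negative imaginary part first).

Radius of convergence at 0: 1 - (1/6)*sqrt(6).
At 1 - (1/6)*sqrt(6): a pole of order 1; residue -529/110 + (1741/440)*sqrt(6).
At 1 + (1/6)*sqrt(6): a pole of order 1; residue -529/110 - (1741/440)*sqrt(6).


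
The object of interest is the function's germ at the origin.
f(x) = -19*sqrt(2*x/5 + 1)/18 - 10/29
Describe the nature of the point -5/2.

The term (-19/18)*sqrt(1 - x/(-5/2)) has argument 1 - -5/2/(-5/2) = 0 at -5/2: a square-root (algebraic, two-sheeted) branch point; the remaining terms are analytic or single-valued there.

The point is an algebraic (square-root) branch point.


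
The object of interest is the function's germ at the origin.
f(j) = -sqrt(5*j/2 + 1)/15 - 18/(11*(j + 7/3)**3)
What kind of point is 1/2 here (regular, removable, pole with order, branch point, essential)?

The point is a regular point.

Denominator factors: j + 7/3 = 17/6 at j = 1/2 — none vanishes.
Branch term sqrt(1 - j/(-2/5)): argument at 1/2 is 9/4, nonzero, so 1/2 is not its branch point (a point on a principal cut is still regular for the continued germ).
So the germ continues analytically to 1/2.


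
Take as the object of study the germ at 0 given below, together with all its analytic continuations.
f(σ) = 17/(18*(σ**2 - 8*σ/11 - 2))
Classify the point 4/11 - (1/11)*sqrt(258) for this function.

The point is a pole of order 1.

The denominator factor σ**2 - 8*σ/11 - 2 vanishes at 4/11 - (1/11)*sqrt(258) and appears to the power 1; the numerator there equals 17/18, nonzero, and no other factor vanishes.
Hence a pole whose order is the multiplicity, 1.


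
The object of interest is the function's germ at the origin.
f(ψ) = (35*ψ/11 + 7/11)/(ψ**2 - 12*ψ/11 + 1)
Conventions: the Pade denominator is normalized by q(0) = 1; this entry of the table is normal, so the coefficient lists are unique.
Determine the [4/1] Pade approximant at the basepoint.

Taylor coefficients needed (expand at 0): a_0 = 7/11, a_1 = 469/121, a_2 = 4781/1331, a_3 = 623/14641, a_4 = -571025/161051, a_5 = -6927683/1771561.
Write the denominator as Q(ψ) = 1 + q1*ψ. Requiring Q*f - P = O(ψ^6) with deg P <= 4 kills the coefficients of ψ^5..ψ^5 in Q*f:
  ψ^5: a_5 + q1*a_4 = 0, i.e. -6927683/1771561 + (-571025/161051)*q1 = 0.
Solving this linear system: q1 = -989669/897325.
The numerator is Q*f truncated at degree 4: P0 = a_0 = 7/11; P1 = a_1 + q1*a_0 = 2848272/897325; P2 = a_2 + q1*a_1 = -55706/81575; P3 = a_3 + q1*a_2 = -319704/81575; P4 = a_4 + q1*a_3 = -293062/81575.

The Pade approximant has numerator coefficients [7/11, 2848272/897325, -55706/81575, -319704/81575, -293062/81575]; denominator coefficients [1, -989669/897325].


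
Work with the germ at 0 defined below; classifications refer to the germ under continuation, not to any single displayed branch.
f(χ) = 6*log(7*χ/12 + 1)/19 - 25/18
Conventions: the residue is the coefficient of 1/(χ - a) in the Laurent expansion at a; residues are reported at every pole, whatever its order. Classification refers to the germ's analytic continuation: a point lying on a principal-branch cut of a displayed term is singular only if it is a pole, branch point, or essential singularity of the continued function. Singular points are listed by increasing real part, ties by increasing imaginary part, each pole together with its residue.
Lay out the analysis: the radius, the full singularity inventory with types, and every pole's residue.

Radius of convergence at 0: 12/7.
At -12/7: a logarithmic branch point.

Branch term (6/19)*log(1 - χ/(-12/7)): its argument vanishes at χ = -12/7, a logarithmic branch point, modulus 12/7.
The radius of convergence is the smallest modulus among the singular points: 12/7.


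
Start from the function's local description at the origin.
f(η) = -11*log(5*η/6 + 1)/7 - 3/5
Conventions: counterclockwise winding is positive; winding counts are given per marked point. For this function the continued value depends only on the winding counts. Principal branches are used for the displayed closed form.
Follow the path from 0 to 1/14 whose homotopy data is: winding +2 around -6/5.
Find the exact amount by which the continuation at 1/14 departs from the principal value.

The rational part is single-valued and drops out of the difference; each branch term changes only by its own monodromy.
(-11/7)*log(1 - η/(-6/5)): each positive loop around -6/5 adds 2*pi*i to the log, so winding +2 contributes (-11/7)*(2)*2*pi*i = -(44/7)*pi*i.
Summing the contributions at η = 1/14 gives -(44/7)*pi*i.

Continued minus principal equals -(44/7)*pi*i.


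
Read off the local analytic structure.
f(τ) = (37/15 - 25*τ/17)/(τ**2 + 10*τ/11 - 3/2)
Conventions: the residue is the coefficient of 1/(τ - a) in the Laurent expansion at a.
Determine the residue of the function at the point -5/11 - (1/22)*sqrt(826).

The factor τ**2 + 10*τ/11 - 3/2 splits as (τ - a)(τ - a') with a = -5/11 - (1/22)*sqrt(826), a' = -5/11 + (1/22)*sqrt(826). At the order-1 pole a set g(τ) = (τ - a)*f(τ) = [37/15 - 25*τ/17] / (τ - a').
Simple pole: residue = g(a) at a = -5/11 - (1/22)*sqrt(826), which is -25/34 - (4397/105315)*sqrt(826).

The residue is -25/34 - (4397/105315)*sqrt(826).


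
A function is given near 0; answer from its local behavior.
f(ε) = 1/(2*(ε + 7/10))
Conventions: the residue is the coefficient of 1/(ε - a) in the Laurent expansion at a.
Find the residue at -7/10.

The residue is 1/2.

At the order-1 pole -7/10 set g(ε) = (ε - (-7/10))*f(ε) = 1/2.
Simple pole: residue = g(a) at a = -7/10, which is 1/2.


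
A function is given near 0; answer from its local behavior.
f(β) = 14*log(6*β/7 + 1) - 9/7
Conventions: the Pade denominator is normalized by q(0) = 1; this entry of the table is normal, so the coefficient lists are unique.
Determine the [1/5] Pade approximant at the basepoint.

Taylor coefficients needed (expand at 0): a_0 = -9/7, a_1 = 12, a_2 = -36/7, a_3 = 144/49, a_4 = -648/343, a_5 = 15552/12005, a_6 = -15552/16807.
Write the denominator as Q(β) = 1 + q1*β + q2*β^2 + q3*β^3 + q4*β^4 + q5*β^5. Requiring Q*f - P = O(β^7) with deg P <= 1 kills the coefficients of β^2..β^6 in Q*f:
  β^2: a_2 + q1*a_1 + q2*a_0 = 0, i.e. -36/7 + (12)*q1 + (-9/7)*q2 = 0.
  β^3: a_3 + q1*a_2 + q2*a_1 + q3*a_0 = 0, i.e. 144/49 + (-36/7)*q1 + (12)*q2 + (-9/7)*q3 = 0.
  β^4: a_4 + q1*a_3 + q2*a_2 + q3*a_1 + q4*a_0 = 0, i.e. -648/343 + (144/49)*q1 + (-36/7)*q2 + (12)*q3 + (-9/7)*q4 = 0.
  β^5: a_5 + q1*a_4 + q2*a_3 + q3*a_2 + q4*a_1 + q5*a_0 = 0, i.e. 15552/12005 + (-648/343)*q1 + (144/49)*q2 + (-36/7)*q3 + (12)*q4 + (-9/7)*q5 = 0.
  β^6: a_6 + q1*a_5 + q2*a_4 + q3*a_3 + q4*a_2 + q5*a_1 = 0, i.e. -15552/16807 + (15552/12005)*q1 + (-648/343)*q2 + (144/49)*q3 + (-36/7)*q4 + (12)*q5 = 0.
Solving this linear system: q1 = 1131393903/2680947647, q2 = -23444880/382992521, q3 = 70572564/2680947647, q4 = -267221736/18766633529, q5 = 6151795128/656832173515.
The numerator is Q*f truncated at degree 1: P0 = a_0 = -9/7; P1 = a_1 + q1*a_0 = 215017057221/18766633529.

The Pade approximant has numerator coefficients [-9/7, 215017057221/18766633529]; denominator coefficients [1, 1131393903/2680947647, -23444880/382992521, 70572564/2680947647, -267221736/18766633529, 6151795128/656832173515].


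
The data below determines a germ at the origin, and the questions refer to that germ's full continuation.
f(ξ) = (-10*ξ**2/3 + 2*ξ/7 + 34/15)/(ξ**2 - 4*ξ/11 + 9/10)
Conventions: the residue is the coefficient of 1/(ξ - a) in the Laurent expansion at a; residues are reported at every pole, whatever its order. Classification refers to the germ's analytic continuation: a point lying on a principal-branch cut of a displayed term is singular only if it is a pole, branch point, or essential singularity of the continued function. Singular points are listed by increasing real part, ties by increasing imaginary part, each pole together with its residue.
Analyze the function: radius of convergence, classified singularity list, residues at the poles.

Radius of convergence at 0: (3/10)*sqrt(10).
At (2/11) - ((1/110)*sqrt(10490))*i: a pole of order 1; residue (-107/231) + ((21591/807730)*sqrt(10490))*i.
At (2/11) + ((1/110)*sqrt(10490))*i: a pole of order 1; residue (-107/231) - ((21591/807730)*sqrt(10490))*i.

Denominator factor (ξ**2 - 4*ξ/11 + 9/10): discriminant -2098/605, complex-conjugate roots (2/11) + ((1/110)*sqrt(10490))*i and (2/11) - ((1/110)*sqrt(10490))*i; poles of order 1, moduli (3/10)*sqrt(10) and (3/10)*sqrt(10).
The radius of convergence is the smallest modulus among the singular points: (3/10)*sqrt(10).
The factor ξ**2 - 4*ξ/11 + 9/10 splits as (ξ - a)(ξ - a') with a = (2/11) - ((1/110)*sqrt(10490))*i, a' = (2/11) + ((1/110)*sqrt(10490))*i. At the order-1 pole a set g(ξ) = (ξ - a)*f(ξ) = [-10*ξ**2/3 + 2*ξ/7 + 34/15] / (ξ - a').
Simple pole: residue = g(a) at a = (2/11) - ((1/110)*sqrt(10490))*i, which is (-107/231) + ((21591/807730)*sqrt(10490))*i.
The factor ξ**2 - 4*ξ/11 + 9/10 splits as (ξ - a)(ξ - a') with a = (2/11) + ((1/110)*sqrt(10490))*i, a' = (2/11) - ((1/110)*sqrt(10490))*i. At the order-1 pole a set g(ξ) = (ξ - a)*f(ξ) = [-10*ξ**2/3 + 2*ξ/7 + 34/15] / (ξ - a').
Simple pole: residue = g(a) at a = (2/11) + ((1/110)*sqrt(10490))*i, which is (-107/231) - ((21591/807730)*sqrt(10490))*i.
List the singular points by increasing real part (a conjugate pair: the negative imaginary part first).


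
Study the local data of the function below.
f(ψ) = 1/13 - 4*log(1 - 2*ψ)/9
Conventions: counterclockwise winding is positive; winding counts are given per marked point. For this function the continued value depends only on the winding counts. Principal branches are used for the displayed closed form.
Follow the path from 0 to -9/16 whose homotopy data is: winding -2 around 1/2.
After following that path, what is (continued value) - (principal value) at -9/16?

The rational part is single-valued and drops out of the difference; each branch term changes only by its own monodromy.
(-4/9)*log(1 - ψ/(1/2)): each positive loop around 1/2 adds 2*pi*i to the log, so winding -2 contributes (-4/9)*(-2)*2*pi*i = (16/9)*pi*i.
Summing the contributions at ψ = -9/16 gives (16/9)*pi*i.

Continued minus principal equals (16/9)*pi*i.


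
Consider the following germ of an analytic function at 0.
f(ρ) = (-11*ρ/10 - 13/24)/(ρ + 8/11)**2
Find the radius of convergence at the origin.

The radius of convergence is 8/11.

Denominator factor (ρ + 8/11)^2: pole of order 2 at -8/11, modulus 8/11.
The radius of convergence is the smallest modulus among the singular points: 8/11.


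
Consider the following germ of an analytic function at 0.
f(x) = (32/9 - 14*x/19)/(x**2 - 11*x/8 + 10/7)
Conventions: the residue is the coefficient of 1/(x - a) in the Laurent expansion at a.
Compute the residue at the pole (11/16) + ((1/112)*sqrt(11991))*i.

The factor x**2 - 11*x/8 + 10/7 splits as (x - a)(x - a') with a = (11/16) + ((1/112)*sqrt(11991))*i, a' = (11/16) - ((1/112)*sqrt(11991))*i. At the order-1 pole a set g(x) = (x - a)*f(x) = [32/9 - 14*x/19] / (x - a').
Simple pole: residue = g(a) at a = (11/16) + ((1/112)*sqrt(11991))*i, which is (-7/19) - ((4171/292923)*sqrt(11991))*i.

The residue is (-7/19) - ((4171/292923)*sqrt(11991))*i.


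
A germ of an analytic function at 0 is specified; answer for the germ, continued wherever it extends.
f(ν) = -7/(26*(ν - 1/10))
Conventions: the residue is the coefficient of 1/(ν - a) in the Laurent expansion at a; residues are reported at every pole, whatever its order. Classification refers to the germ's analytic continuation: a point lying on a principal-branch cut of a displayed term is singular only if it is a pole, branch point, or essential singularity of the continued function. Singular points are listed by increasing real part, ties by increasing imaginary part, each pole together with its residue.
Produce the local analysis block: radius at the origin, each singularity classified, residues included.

Radius of convergence at 0: 1/10.
At 1/10: a pole of order 1; residue -7/26.

Denominator factor (ν - 1/10): pole of order 1 at 1/10, modulus 1/10.
The radius of convergence is the smallest modulus among the singular points: 1/10.
At the order-1 pole 1/10 set g(ν) = (ν - (1/10))*f(ν) = -7/26.
Simple pole: residue = g(a) at a = 1/10, which is -7/26.


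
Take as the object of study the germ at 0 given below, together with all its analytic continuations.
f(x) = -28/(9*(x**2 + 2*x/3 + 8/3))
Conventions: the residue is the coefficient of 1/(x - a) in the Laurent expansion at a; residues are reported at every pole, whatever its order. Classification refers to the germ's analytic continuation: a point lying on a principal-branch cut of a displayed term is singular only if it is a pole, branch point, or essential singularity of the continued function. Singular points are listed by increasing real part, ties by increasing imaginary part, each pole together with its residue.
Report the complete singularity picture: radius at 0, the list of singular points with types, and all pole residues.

Denominator factor (x**2 + 2*x/3 + 8/3): discriminant -92/9, complex-conjugate roots (-1/3) + ((1/3)*sqrt(23))*i and (-1/3) - ((1/3)*sqrt(23))*i; poles of order 1, moduli (2/3)*sqrt(6) and (2/3)*sqrt(6).
The radius of convergence is the smallest modulus among the singular points: (2/3)*sqrt(6).
The factor x**2 + 2*x/3 + 8/3 splits as (x - a)(x - a') with a = (-1/3) - ((1/3)*sqrt(23))*i, a' = (-1/3) + ((1/3)*sqrt(23))*i. At the order-1 pole a set g(x) = (x - a)*f(x) = [-28/9] / (x - a').
Simple pole: residue = g(a) at a = (-1/3) - ((1/3)*sqrt(23))*i, which is -((14/69)*sqrt(23))*i.
The factor x**2 + 2*x/3 + 8/3 splits as (x - a)(x - a') with a = (-1/3) + ((1/3)*sqrt(23))*i, a' = (-1/3) - ((1/3)*sqrt(23))*i. At the order-1 pole a set g(x) = (x - a)*f(x) = [-28/9] / (x - a').
Simple pole: residue = g(a) at a = (-1/3) + ((1/3)*sqrt(23))*i, which is ((14/69)*sqrt(23))*i.
List the singular points by increasing real part (a conjugate pair: the negative imaginary part first).

Radius of convergence at 0: (2/3)*sqrt(6).
At (-1/3) - ((1/3)*sqrt(23))*i: a pole of order 1; residue -((14/69)*sqrt(23))*i.
At (-1/3) + ((1/3)*sqrt(23))*i: a pole of order 1; residue ((14/69)*sqrt(23))*i.


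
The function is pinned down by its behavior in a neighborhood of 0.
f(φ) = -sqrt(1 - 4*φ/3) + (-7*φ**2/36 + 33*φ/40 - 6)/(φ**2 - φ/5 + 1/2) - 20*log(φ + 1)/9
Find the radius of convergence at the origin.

Denominator factor (φ**2 - φ/5 + 1/2): discriminant -49/25, complex-conjugate roots (1/10) + (7/10)*i and (1/10) - (7/10)*i; poles of order 1, moduli (1/2)*sqrt(2) and (1/2)*sqrt(2).
Branch term (-1)*sqrt(1 - φ/(3/4)): its argument vanishes at φ = 3/4, a square-root branch point, modulus 3/4.
Branch term (-20/9)*log(1 - φ/(-1)): its argument vanishes at φ = -1, a logarithmic branch point, modulus 1.
The radius of convergence is the smallest modulus among the singular points: (1/2)*sqrt(2).

The radius of convergence is (1/2)*sqrt(2).


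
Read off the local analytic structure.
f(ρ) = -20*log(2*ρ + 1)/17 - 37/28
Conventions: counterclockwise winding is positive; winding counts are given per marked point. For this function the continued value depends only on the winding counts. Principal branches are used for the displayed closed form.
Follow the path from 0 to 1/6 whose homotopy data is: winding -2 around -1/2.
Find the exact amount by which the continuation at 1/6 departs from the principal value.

Continued minus principal equals (80/17)*pi*i.

The rational part is single-valued and drops out of the difference; each branch term changes only by its own monodromy.
(-20/17)*log(1 - ρ/(-1/2)): each positive loop around -1/2 adds 2*pi*i to the log, so winding -2 contributes (-20/17)*(-2)*2*pi*i = (80/17)*pi*i.
Summing the contributions at ρ = 1/6 gives (80/17)*pi*i.


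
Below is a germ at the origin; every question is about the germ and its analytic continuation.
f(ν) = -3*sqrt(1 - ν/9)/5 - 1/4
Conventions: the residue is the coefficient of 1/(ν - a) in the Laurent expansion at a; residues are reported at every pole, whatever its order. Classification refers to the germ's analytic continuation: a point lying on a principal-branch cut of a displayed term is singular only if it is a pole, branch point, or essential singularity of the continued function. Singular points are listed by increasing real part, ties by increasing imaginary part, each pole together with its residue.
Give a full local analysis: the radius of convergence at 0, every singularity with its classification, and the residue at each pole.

Radius of convergence at 0: 9.
At 9: an algebraic (square-root) branch point.

Branch term (-3/5)*sqrt(1 - ν/(9)): its argument vanishes at ν = 9, a square-root branch point, modulus 9.
The radius of convergence is the smallest modulus among the singular points: 9.


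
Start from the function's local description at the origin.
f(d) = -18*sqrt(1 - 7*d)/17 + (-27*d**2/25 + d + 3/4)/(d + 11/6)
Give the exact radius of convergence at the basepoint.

The radius of convergence is 1/7.

Denominator factor (d + 11/6): pole of order 1 at -11/6, modulus 11/6.
Branch term (-18/17)*sqrt(1 - d/(1/7)): its argument vanishes at d = 1/7, a square-root branch point, modulus 1/7.
The radius of convergence is the smallest modulus among the singular points: 1/7.


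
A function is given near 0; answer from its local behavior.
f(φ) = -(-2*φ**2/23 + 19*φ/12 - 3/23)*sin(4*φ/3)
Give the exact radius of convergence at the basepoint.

The factor -sin(4*φ/3) is entire and contributes no finite singular point.
The polynomial part has no poles.
No finite singular points: the Taylor series at 0 converges everywhere.

The radius of convergence is infinite.


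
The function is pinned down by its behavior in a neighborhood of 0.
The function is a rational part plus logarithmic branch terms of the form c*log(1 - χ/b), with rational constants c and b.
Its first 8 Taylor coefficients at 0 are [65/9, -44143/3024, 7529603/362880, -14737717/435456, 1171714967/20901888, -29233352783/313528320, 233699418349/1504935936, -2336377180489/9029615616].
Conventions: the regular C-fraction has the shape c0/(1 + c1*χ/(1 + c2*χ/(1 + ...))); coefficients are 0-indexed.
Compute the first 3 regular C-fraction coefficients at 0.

The regular C-fraction coefficients are [65/9, 44143/21840, -192738901/321361040].

Taylor coefficients (read off): a_0 = 65/9, a_1 = -44143/3024, a_2 = 7529603/362880.
c0 = a_0 = 65/9. Peel one level at a time: if S = 1 + c*χ/S' with S'(0) = 1, then c is the χ-coefficient of S and S' = c*χ/(S - 1).
S_1 = c0/f = 1 + (44143/21840)*χ + (192738901/158995200)*χ^2 + ...; c1 = 44143/21840.
S_2 = c1*χ/(S_1 - 1) = 1 + (-192738901/321361040)*χ + ...; c2 = -192738901/321361040.


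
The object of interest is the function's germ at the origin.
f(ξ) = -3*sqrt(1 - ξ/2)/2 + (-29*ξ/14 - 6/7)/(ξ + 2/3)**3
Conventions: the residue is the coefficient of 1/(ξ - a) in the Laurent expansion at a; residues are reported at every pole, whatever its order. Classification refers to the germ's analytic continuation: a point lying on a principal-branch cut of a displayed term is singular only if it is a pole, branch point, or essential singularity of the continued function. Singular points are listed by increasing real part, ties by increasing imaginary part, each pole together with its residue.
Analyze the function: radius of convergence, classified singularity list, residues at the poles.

Denominator factor (ξ + 2/3)^3: pole of order 3 at -2/3, modulus 2/3.
Branch term (-3/2)*sqrt(1 - ξ/(2)): its argument vanishes at ξ = 2, a square-root branch point, modulus 2.
The radius of convergence is the smallest modulus among the singular points: 2/3.
The branch term is analytic at -2/3 and contributes nothing to the residue; only the rational part matters.
At the order-3 pole -2/3 set g(ξ) = (ξ - (-2/3))^3*(rational part) = -29*ξ/14 - 6/7.
Order-3 pole: residue = g''(a)/2; g''(-2/3) = 0, so the residue is 0.
List the singular points by increasing real part (a conjugate pair: the negative imaginary part first).

Radius of convergence at 0: 2/3.
At -2/3: a pole of order 3; residue 0.
At 2: an algebraic (square-root) branch point.


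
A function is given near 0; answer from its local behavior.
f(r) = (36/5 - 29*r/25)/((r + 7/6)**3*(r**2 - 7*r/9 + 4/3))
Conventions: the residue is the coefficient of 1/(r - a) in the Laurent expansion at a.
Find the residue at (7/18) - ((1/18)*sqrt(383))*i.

The factor r**2 - 7*r/9 + 4/3 splits as (r - a)(r - a') with a = (7/18) - ((1/18)*sqrt(383))*i, a' = (7/18) + ((1/18)*sqrt(383))*i. At the order-1 pole a set g(r) = (r - a)*f(r) = [(36/5 - 29*r/25)/(r + 7/6)**3] / (r - a').
Simple pole: residue = g(a) at a = (7/18) - ((1/18)*sqrt(383))*i, which is (-613815084/1471596725) - ((5714044884/563621545675)*sqrt(383))*i.

The residue is (-613815084/1471596725) - ((5714044884/563621545675)*sqrt(383))*i.


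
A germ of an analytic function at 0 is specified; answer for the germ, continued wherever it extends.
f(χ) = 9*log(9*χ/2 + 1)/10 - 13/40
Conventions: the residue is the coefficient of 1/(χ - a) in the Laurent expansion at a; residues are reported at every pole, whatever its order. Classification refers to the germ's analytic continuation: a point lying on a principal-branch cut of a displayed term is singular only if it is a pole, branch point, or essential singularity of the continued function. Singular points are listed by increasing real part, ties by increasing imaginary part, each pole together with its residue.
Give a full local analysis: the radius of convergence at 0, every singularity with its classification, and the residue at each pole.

Branch term (9/10)*log(1 - χ/(-2/9)): its argument vanishes at χ = -2/9, a logarithmic branch point, modulus 2/9.
The radius of convergence is the smallest modulus among the singular points: 2/9.

Radius of convergence at 0: 2/9.
At -2/9: a logarithmic branch point.


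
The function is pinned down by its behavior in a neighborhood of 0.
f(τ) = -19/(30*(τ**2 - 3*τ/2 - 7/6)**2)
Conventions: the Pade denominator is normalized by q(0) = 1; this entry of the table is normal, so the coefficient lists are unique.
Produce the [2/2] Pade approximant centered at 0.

The Pade approximant has numerator coefficients [-114/245, -53352/370685, -149112/370685]; denominator coefficients [1, 30510/10591, 118521/74137].

Taylor coefficients needed (expand at 0): a_0 = -114/245, a_1 = 2052/1715, a_2 = -37278/12005, a_3 = 590976/84035, a_4 = -8996994/588245.
Write the denominator as Q(τ) = 1 + q1*τ + q2*τ^2. Requiring Q*f - P = O(τ^5) with deg P <= 2 kills the coefficients of τ^3..τ^4 in Q*f:
  τ^3: a_3 + q1*a_2 + q2*a_1 = 0, i.e. 590976/84035 + (-37278/12005)*q1 + (2052/1715)*q2 = 0.
  τ^4: a_4 + q1*a_3 + q2*a_2 = 0, i.e. -8996994/588245 + (590976/84035)*q1 + (-37278/12005)*q2 = 0.
Solving this linear system: q1 = 30510/10591, q2 = 118521/74137.
The numerator is Q*f truncated at degree 2: P0 = a_0 = -114/245; P1 = a_1 + q1*a_0 = -53352/370685; P2 = a_2 + q1*a_1 + q2*a_0 = -149112/370685.


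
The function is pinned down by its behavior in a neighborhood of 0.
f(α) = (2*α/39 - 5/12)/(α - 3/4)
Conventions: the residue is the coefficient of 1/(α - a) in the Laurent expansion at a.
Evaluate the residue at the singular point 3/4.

At the order-1 pole 3/4 set g(α) = (α - (3/4))*f(α) = 2*α/39 - 5/12.
Simple pole: residue = g(a) at a = 3/4, which is -59/156.

The residue is -59/156.


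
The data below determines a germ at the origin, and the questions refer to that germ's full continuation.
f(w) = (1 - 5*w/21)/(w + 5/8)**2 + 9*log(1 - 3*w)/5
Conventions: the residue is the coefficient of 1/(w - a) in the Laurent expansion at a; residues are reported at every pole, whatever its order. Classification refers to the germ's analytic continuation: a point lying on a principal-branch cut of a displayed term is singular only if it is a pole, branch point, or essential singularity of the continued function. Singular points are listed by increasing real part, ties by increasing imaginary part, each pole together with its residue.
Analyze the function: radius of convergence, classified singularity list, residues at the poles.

Radius of convergence at 0: 1/3.
At -5/8: a pole of order 2; residue -5/21.
At 1/3: a logarithmic branch point.

Denominator factor (w + 5/8)^2: pole of order 2 at -5/8, modulus 5/8.
Branch term (9/5)*log(1 - w/(1/3)): its argument vanishes at w = 1/3, a logarithmic branch point, modulus 1/3.
The radius of convergence is the smallest modulus among the singular points: 1/3.
The branch term is analytic at -5/8 and contributes nothing to the residue; only the rational part matters.
At the order-2 pole -5/8 set g(w) = (w - (-5/8))^2*(rational part) = 1 - 5*w/21.
Order-2 pole: residue = g'(a); g'(-5/8) = -5/21, so the residue is -5/21.
List the singular points by increasing real part (a conjugate pair: the negative imaginary part first).


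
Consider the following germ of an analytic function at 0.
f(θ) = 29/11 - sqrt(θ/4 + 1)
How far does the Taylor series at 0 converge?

Branch term (-1)*sqrt(1 - θ/(-4)): its argument vanishes at θ = -4, a square-root branch point, modulus 4.
The radius of convergence is the smallest modulus among the singular points: 4.

The radius of convergence is 4.


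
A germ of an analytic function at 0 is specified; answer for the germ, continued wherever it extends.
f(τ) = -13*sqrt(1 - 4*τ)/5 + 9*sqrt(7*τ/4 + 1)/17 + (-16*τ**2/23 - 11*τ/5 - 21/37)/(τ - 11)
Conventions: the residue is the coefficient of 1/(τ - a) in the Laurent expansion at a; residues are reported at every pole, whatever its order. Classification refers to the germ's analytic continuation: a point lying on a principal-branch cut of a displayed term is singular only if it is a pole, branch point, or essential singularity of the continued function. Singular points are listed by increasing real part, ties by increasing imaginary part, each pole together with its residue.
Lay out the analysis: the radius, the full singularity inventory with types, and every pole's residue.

Denominator factor (τ - 11): pole of order 1 at 11, modulus 11.
Branch term (-13/5)*sqrt(1 - τ/(1/4)): its argument vanishes at τ = 1/4, a square-root branch point, modulus 1/4.
Branch term (9/17)*sqrt(1 - τ/(-4/7)): its argument vanishes at τ = -4/7, a square-root branch point, modulus 4/7.
The radius of convergence is the smallest modulus among the singular points: 1/4.
The branch terms are analytic at 11 and contribute nothing to the residue; only the rational part matters.
At the order-1 pole 11 set g(τ) = (τ - (11))*(rational part) = -16*τ**2/23 - 11*τ/5 - 21/37.
Simple pole: residue = g(a) at a = 11, which is -463546/4255.
List the singular points by increasing real part (a conjugate pair: the negative imaginary part first).

Radius of convergence at 0: 1/4.
At -4/7: an algebraic (square-root) branch point.
At 1/4: an algebraic (square-root) branch point.
At 11: a pole of order 1; residue -463546/4255.


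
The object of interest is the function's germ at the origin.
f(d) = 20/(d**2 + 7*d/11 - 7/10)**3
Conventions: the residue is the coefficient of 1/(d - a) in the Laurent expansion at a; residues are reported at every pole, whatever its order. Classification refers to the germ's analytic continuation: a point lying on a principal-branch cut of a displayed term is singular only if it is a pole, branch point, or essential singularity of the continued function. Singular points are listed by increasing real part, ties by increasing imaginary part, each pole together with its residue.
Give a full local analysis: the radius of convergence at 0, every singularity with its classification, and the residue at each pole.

Radius of convergence at 0: -7/22 + (1/110)*sqrt(9695).
At -7/22 - (1/110)*sqrt(9695): a pole of order 3; residue -(483153000/7290099019)*sqrt(9695).
At -7/22 + (1/110)*sqrt(9695): a pole of order 3; residue (483153000/7290099019)*sqrt(9695).

Denominator factor (d**2 + 7*d/11 - 7/10)^3: discriminant 1939/605, real irrational roots -7/22 + (1/110)*sqrt(9695) and -7/22 - (1/110)*sqrt(9695); poles of order 3, moduli -7/22 + (1/110)*sqrt(9695) and 7/22 + (1/110)*sqrt(9695).
The radius of convergence is the smallest modulus among the singular points: -7/22 + (1/110)*sqrt(9695).
The factor d**2 + 7*d/11 - 7/10 splits as (d - a)(d - a') with a = -7/22 - (1/110)*sqrt(9695), a' = -7/22 + (1/110)*sqrt(9695). At the order-3 pole a set g(d) = (d - a)^3*f(d) = [20] / (d - a')^3.
Order-3 pole: residue = g''(a)/2; g''(-7/22 - (1/110)*sqrt(9695)) = -(966306000/7290099019)*sqrt(9695), so the residue is -(483153000/7290099019)*sqrt(9695).
The factor d**2 + 7*d/11 - 7/10 splits as (d - a)(d - a') with a = -7/22 + (1/110)*sqrt(9695), a' = -7/22 - (1/110)*sqrt(9695). At the order-3 pole a set g(d) = (d - a)^3*f(d) = [20] / (d - a')^3.
Order-3 pole: residue = g''(a)/2; g''(-7/22 + (1/110)*sqrt(9695)) = (966306000/7290099019)*sqrt(9695), so the residue is (483153000/7290099019)*sqrt(9695).
List the singular points by increasing real part (a conjugate pair: the negative imaginary part first).


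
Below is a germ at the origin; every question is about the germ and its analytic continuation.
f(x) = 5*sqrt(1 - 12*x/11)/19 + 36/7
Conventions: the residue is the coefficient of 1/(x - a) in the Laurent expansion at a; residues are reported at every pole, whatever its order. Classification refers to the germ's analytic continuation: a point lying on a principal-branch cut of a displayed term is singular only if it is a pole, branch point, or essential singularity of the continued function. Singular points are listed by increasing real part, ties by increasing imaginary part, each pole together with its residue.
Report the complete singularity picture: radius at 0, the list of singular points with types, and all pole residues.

Radius of convergence at 0: 11/12.
At 11/12: an algebraic (square-root) branch point.

Branch term (5/19)*sqrt(1 - x/(11/12)): its argument vanishes at x = 11/12, a square-root branch point, modulus 11/12.
The radius of convergence is the smallest modulus among the singular points: 11/12.


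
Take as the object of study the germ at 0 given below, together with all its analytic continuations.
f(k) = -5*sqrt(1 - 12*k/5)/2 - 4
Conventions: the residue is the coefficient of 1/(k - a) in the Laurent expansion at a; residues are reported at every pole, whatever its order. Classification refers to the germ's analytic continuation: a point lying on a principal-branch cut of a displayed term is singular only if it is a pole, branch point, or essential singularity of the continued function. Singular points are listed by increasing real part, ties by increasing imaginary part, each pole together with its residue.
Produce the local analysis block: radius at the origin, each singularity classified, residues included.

Branch term (-5/2)*sqrt(1 - k/(5/12)): its argument vanishes at k = 5/12, a square-root branch point, modulus 5/12.
The radius of convergence is the smallest modulus among the singular points: 5/12.

Radius of convergence at 0: 5/12.
At 5/12: an algebraic (square-root) branch point.


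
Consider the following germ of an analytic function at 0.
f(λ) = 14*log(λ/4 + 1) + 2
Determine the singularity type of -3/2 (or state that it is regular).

There is no denominator, hence no pole anywhere.
Branch term log(1 - λ/(-4)): argument at -3/2 is 5/8, nonzero, so -3/2 is not its branch point (a point on a principal cut is still regular for the continued germ).
So the germ continues analytically to -3/2.

The point is a regular point.


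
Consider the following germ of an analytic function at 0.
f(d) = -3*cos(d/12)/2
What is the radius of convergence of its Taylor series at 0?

The factor cos(d/12) is entire and contributes no finite singular point.
The polynomial part has no poles.
No finite singular points: the Taylor series at 0 converges everywhere.

The radius of convergence is infinite.


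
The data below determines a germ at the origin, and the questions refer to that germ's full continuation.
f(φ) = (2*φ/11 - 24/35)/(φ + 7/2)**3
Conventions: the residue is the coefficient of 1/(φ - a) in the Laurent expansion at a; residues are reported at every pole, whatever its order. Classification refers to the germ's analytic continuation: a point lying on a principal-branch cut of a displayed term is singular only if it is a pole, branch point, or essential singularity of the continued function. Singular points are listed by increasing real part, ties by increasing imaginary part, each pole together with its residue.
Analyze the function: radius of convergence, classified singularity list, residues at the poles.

Radius of convergence at 0: 7/2.
At -7/2: a pole of order 3; residue 0.

Denominator factor (φ + 7/2)^3: pole of order 3 at -7/2, modulus 7/2.
The radius of convergence is the smallest modulus among the singular points: 7/2.
At the order-3 pole -7/2 set g(φ) = (φ - (-7/2))^3*f(φ) = 2*φ/11 - 24/35.
Order-3 pole: residue = g''(a)/2; g''(-7/2) = 0, so the residue is 0.


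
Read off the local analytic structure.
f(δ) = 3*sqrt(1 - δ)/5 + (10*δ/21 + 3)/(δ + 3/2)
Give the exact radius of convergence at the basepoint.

Denominator factor (δ + 3/2): pole of order 1 at -3/2, modulus 3/2.
Branch term (3/5)*sqrt(1 - δ/(1)): its argument vanishes at δ = 1, a square-root branch point, modulus 1.
The radius of convergence is the smallest modulus among the singular points: 1.

The radius of convergence is 1.


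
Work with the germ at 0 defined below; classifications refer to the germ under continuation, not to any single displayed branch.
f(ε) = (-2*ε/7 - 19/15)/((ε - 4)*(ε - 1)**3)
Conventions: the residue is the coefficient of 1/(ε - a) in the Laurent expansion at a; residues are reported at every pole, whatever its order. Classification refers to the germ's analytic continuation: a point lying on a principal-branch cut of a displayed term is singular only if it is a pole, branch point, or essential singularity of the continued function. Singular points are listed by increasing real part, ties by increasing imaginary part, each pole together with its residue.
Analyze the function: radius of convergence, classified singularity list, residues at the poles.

Radius of convergence at 0: 1.
At 1: a pole of order 3; residue 253/2835.
At 4: a pole of order 1; residue -253/2835.

Denominator factor (ε - 4): pole of order 1 at 4, modulus 4.
Denominator factor (ε - 1)^3: pole of order 3 at 1, modulus 1.
The radius of convergence is the smallest modulus among the singular points: 1.
At the order-3 pole 1 set g(ε) = (ε - (1))^3*f(ε) = (-2*ε/7 - 19/15)/(ε - 4).
Order-3 pole: residue = g''(a)/2; g''(1) = 506/2835, so the residue is 253/2835.
At the order-1 pole 4 set g(ε) = (ε - (4))*f(ε) = (-2*ε/7 - 19/15)/(ε - 1)**3.
Simple pole: residue = g(a) at a = 4, which is -253/2835.
List the singular points by increasing real part (a conjugate pair: the negative imaginary part first).
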